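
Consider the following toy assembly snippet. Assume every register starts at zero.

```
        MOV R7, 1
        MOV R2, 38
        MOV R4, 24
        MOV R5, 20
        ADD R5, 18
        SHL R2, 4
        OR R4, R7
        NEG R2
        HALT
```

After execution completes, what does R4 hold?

25

after MOV R7, 1: R7=1
after MOV R2, 38: R2=38
after MOV R4, 24: R4=24
after MOV R5, 20: R5=20
after ADD R5, 18: R5=20+18=38
after SHL R2, 4: R2=38<<4=608
after OR R4, R7: R4=24|1=25
after NEG R2: R2=-(608)=-608
halt.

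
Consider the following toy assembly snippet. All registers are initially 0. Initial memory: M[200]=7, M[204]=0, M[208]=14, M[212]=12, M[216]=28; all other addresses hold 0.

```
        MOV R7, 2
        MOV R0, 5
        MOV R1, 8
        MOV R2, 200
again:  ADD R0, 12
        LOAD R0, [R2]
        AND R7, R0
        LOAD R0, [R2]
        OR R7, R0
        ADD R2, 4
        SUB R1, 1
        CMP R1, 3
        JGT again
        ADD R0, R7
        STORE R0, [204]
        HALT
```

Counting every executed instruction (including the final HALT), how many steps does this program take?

after MOV R7, 2: R7=2
after MOV R0, 5: R0=5
after MOV R1, 8: R1=8
after MOV R2, 200: R2=200
after ADD R0, 12: R0=5+12=17
after LOAD R0, [R2]: R0=M[200]=7
after AND R7, R0: R7=2&7=2
after LOAD R0, [R2]: R0=M[200]=7
after OR R7, R0: R7=2|7=7
after ADD R2, 4: R2=200+4=204
after SUB R1, 1: R1=8-1=7
CMP R1, 3  (cmp 7,3)
JGT again: taken
after ADD R0, 12: R0=7+12=19
after LOAD R0, [R2]: R0=M[204]=0
after AND R7, R0: R7=7&0=0
after LOAD R0, [R2]: R0=M[204]=0
after OR R7, R0: R7=0|0=0
after ADD R2, 4: R2=204+4=208
after SUB R1, 1: R1=7-1=6
CMP R1, 3  (cmp 6,3)
JGT again: taken
after ADD R0, 12: R0=0+12=12
after LOAD R0, [R2]: R0=M[208]=14
after AND R7, R0: R7=0&14=0
after LOAD R0, [R2]: R0=M[208]=14
after OR R7, R0: R7=0|14=14
after ADD R2, 4: R2=208+4=212
after SUB R1, 1: R1=6-1=5
CMP R1, 3  (cmp 5,3)
JGT again: taken
after ADD R0, 12: R0=14+12=26
after LOAD R0, [R2]: R0=M[212]=12
after AND R7, R0: R7=14&12=12
after LOAD R0, [R2]: R0=M[212]=12
after OR R7, R0: R7=12|12=12
after ADD R2, 4: R2=212+4=216
after SUB R1, 1: R1=5-1=4
CMP R1, 3  (cmp 4,3)
JGT again: taken
after ADD R0, 12: R0=12+12=24
after LOAD R0, [R2]: R0=M[216]=28
after AND R7, R0: R7=12&28=12
after LOAD R0, [R2]: R0=M[216]=28
after OR R7, R0: R7=12|28=28
after ADD R2, 4: R2=216+4=220
after SUB R1, 1: R1=4-1=3
CMP R1, 3  (cmp 3,3)
JGT again: not taken
after ADD R0, R7: R0=28+28=56
STORE R0, [204] → M[204]=56
halt.
Total executed instructions: 52.

52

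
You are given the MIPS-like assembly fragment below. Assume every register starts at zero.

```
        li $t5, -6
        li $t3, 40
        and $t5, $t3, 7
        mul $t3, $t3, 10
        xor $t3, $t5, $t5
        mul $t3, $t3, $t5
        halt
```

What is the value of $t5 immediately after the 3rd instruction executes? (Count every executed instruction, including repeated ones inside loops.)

0

after li $t5, -6: $t5=-6
after li $t3, 40: $t3=40
after and $t5, $t3, 7: $t5=40&7=0
After step 3: $t5 = 0.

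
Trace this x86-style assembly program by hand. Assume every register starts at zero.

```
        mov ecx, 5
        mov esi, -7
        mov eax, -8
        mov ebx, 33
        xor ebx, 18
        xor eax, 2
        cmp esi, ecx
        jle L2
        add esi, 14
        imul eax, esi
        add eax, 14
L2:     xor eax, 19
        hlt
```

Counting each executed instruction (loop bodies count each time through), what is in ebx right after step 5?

51

after mov ecx, 5: ecx=5
after mov esi, -7: esi=-7
after mov eax, -8: eax=-8
after mov ebx, 33: ebx=33
after xor ebx, 18: ebx=33^18=51
After step 5: ebx = 51.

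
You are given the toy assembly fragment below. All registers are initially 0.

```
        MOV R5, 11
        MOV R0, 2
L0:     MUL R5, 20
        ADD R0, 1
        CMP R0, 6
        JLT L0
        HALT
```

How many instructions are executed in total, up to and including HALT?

19

after MOV R5, 11: R5=11
after MOV R0, 2: R0=2
after MUL R5, 20: R5=11*20=220
after ADD R0, 1: R0=2+1=3
CMP R0, 6  (cmp 3,6)
JLT L0: taken
after MUL R5, 20: R5=220*20=4400
after ADD R0, 1: R0=3+1=4
CMP R0, 6  (cmp 4,6)
JLT L0: taken
after MUL R5, 20: R5=4400*20=88000
after ADD R0, 1: R0=4+1=5
CMP R0, 6  (cmp 5,6)
JLT L0: taken
after MUL R5, 20: R5=88000*20=1760000
after ADD R0, 1: R0=5+1=6
CMP R0, 6  (cmp 6,6)
JLT L0: not taken
halt.
Total executed instructions: 19.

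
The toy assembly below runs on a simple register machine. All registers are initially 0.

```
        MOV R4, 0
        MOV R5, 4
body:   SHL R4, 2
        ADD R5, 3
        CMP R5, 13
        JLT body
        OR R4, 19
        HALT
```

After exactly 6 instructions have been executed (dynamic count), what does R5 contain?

R4=0
R5=4
R4=0<<2=0
R5=4+3=7
CMP R5, 13  (cmp 7,13)
JLT body: taken
After step 6: R5 = 7.

7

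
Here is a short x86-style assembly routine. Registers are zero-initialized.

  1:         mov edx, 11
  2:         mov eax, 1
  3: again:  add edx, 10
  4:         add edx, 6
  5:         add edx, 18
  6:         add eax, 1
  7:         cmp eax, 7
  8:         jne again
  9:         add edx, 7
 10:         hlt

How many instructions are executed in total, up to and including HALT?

mov edx, 11 → edx=11
mov eax, 1 → eax=1
add edx, 10 → edx=11+10=21
add edx, 6 → edx=21+6=27
add edx, 18 → edx=27+18=45
add eax, 1 → eax=1+1=2
cmp eax, 7  (cmp 2,7)
jne again: taken
add edx, 10 → edx=45+10=55
add edx, 6 → edx=55+6=61
add edx, 18 → edx=61+18=79
add eax, 1 → eax=2+1=3
cmp eax, 7  (cmp 3,7)
jne again: taken
add edx, 10 → edx=79+10=89
add edx, 6 → edx=89+6=95
add edx, 18 → edx=95+18=113
add eax, 1 → eax=3+1=4
cmp eax, 7  (cmp 4,7)
jne again: taken
add edx, 10 → edx=113+10=123
add edx, 6 → edx=123+6=129
add edx, 18 → edx=129+18=147
add eax, 1 → eax=4+1=5
cmp eax, 7  (cmp 5,7)
jne again: taken
add edx, 10 → edx=147+10=157
add edx, 6 → edx=157+6=163
add edx, 18 → edx=163+18=181
add eax, 1 → eax=5+1=6
cmp eax, 7  (cmp 6,7)
jne again: taken
add edx, 10 → edx=181+10=191
add edx, 6 → edx=191+6=197
add edx, 18 → edx=197+18=215
add eax, 1 → eax=6+1=7
cmp eax, 7  (cmp 7,7)
jne again: not taken
add edx, 7 → edx=215+7=222
halt.
Total executed instructions: 40.

40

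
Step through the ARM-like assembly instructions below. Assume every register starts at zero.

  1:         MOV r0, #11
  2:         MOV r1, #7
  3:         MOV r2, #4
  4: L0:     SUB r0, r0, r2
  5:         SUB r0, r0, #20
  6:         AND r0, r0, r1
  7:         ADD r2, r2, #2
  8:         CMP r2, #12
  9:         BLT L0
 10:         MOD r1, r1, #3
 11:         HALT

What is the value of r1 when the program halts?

r0=11
r1=7
r2=4
r0=11-4=7
r0=7-20=-13
r0=(-13)&7=3
r2=4+2=6
CMP r2, #12  (cmp 6,12)
BLT L0: taken
r0=3-6=-3
r0=(-3)-20=-23
r0=(-23)&7=1
r2=6+2=8
CMP r2, #12  (cmp 8,12)
BLT L0: taken
r0=1-8=-7
r0=(-7)-20=-27
r0=(-27)&7=5
r2=8+2=10
CMP r2, #12  (cmp 10,12)
BLT L0: taken
r0=5-10=-5
r0=(-5)-20=-25
r0=(-25)&7=7
r2=10+2=12
CMP r2, #12  (cmp 12,12)
BLT L0: not taken
r1=7%3=1
halt.

1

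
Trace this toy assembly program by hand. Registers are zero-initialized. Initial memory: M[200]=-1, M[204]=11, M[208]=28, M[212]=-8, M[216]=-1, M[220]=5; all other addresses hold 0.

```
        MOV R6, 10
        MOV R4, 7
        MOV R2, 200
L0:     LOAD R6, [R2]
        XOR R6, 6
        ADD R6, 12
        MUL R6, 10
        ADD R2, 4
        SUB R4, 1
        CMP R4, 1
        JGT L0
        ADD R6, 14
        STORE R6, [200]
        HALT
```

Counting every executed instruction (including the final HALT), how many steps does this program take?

54

after MOV R6, 10: R6=10
after MOV R4, 7: R4=7
after MOV R2, 200: R2=200
after LOAD R6, [R2]: R6=M[200]=-1
after XOR R6, 6: R6=(-1)^6=-7
after ADD R6, 12: R6=(-7)+12=5
after MUL R6, 10: R6=5*10=50
after ADD R2, 4: R2=200+4=204
after SUB R4, 1: R4=7-1=6
CMP R4, 1  (cmp 6,1)
JGT L0: taken
after LOAD R6, [R2]: R6=M[204]=11
after XOR R6, 6: R6=11^6=13
after ADD R6, 12: R6=13+12=25
after MUL R6, 10: R6=25*10=250
after ADD R2, 4: R2=204+4=208
after SUB R4, 1: R4=6-1=5
CMP R4, 1  (cmp 5,1)
JGT L0: taken
after LOAD R6, [R2]: R6=M[208]=28
after XOR R6, 6: R6=28^6=26
after ADD R6, 12: R6=26+12=38
after MUL R6, 10: R6=38*10=380
after ADD R2, 4: R2=208+4=212
after SUB R4, 1: R4=5-1=4
CMP R4, 1  (cmp 4,1)
JGT L0: taken
after LOAD R6, [R2]: R6=M[212]=-8
after XOR R6, 6: R6=(-8)^6=-2
after ADD R6, 12: R6=(-2)+12=10
after MUL R6, 10: R6=10*10=100
after ADD R2, 4: R2=212+4=216
after SUB R4, 1: R4=4-1=3
CMP R4, 1  (cmp 3,1)
JGT L0: taken
after LOAD R6, [R2]: R6=M[216]=-1
after XOR R6, 6: R6=(-1)^6=-7
after ADD R6, 12: R6=(-7)+12=5
after MUL R6, 10: R6=5*10=50
after ADD R2, 4: R2=216+4=220
after SUB R4, 1: R4=3-1=2
CMP R4, 1  (cmp 2,1)
JGT L0: taken
after LOAD R6, [R2]: R6=M[220]=5
after XOR R6, 6: R6=5^6=3
after ADD R6, 12: R6=3+12=15
after MUL R6, 10: R6=15*10=150
after ADD R2, 4: R2=220+4=224
after SUB R4, 1: R4=2-1=1
CMP R4, 1  (cmp 1,1)
JGT L0: not taken
after ADD R6, 14: R6=150+14=164
STORE R6, [200] → M[200]=164
halt.
Total executed instructions: 54.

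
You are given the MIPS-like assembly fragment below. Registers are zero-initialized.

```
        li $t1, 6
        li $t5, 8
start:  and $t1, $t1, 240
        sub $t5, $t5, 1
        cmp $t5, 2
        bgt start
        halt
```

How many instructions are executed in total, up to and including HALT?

$t1=6
$t5=8
$t1=6&240=0
$t5=8-1=7
cmp $t5, 2  (cmp 7,2)
bgt start: taken
$t1=0&240=0
$t5=7-1=6
cmp $t5, 2  (cmp 6,2)
bgt start: taken
$t1=0&240=0
$t5=6-1=5
cmp $t5, 2  (cmp 5,2)
bgt start: taken
$t1=0&240=0
$t5=5-1=4
cmp $t5, 2  (cmp 4,2)
bgt start: taken
$t1=0&240=0
$t5=4-1=3
cmp $t5, 2  (cmp 3,2)
bgt start: taken
$t1=0&240=0
$t5=3-1=2
cmp $t5, 2  (cmp 2,2)
bgt start: not taken
halt.
Total executed instructions: 27.

27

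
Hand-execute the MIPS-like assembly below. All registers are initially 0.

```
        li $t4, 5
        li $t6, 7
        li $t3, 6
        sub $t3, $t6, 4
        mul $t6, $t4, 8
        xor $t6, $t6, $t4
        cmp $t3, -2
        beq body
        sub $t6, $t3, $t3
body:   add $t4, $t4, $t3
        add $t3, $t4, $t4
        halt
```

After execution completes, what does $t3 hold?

16

$t4=5
$t6=7
$t3=6
$t3=7-4=3
$t6=5*8=40
$t6=40^5=45
cmp $t3, -2  (cmp 3,-2)
beq body: not taken
$t6=3-3=0
$t4=5+3=8
$t3=8+8=16
halt.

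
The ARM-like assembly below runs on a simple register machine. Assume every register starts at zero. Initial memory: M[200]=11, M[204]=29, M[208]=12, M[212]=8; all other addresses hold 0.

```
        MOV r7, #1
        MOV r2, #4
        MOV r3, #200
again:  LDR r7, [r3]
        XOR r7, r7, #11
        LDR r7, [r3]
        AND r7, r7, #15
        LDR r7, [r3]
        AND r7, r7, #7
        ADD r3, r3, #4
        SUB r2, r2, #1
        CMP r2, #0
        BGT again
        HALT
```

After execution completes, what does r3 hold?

216

MOV r7, #1 → r7=1
MOV r2, #4 → r2=4
MOV r3, #200 → r3=200
LDR r7, [r3] → r7=M[200]=11
XOR r7, r7, #11 → r7=11^11=0
LDR r7, [r3] → r7=M[200]=11
AND r7, r7, #15 → r7=11&15=11
LDR r7, [r3] → r7=M[200]=11
AND r7, r7, #7 → r7=11&7=3
ADD r3, r3, #4 → r3=200+4=204
SUB r2, r2, #1 → r2=4-1=3
CMP r2, #0  (cmp 3,0)
BGT again: taken
LDR r7, [r3] → r7=M[204]=29
XOR r7, r7, #11 → r7=29^11=22
LDR r7, [r3] → r7=M[204]=29
AND r7, r7, #15 → r7=29&15=13
LDR r7, [r3] → r7=M[204]=29
AND r7, r7, #7 → r7=29&7=5
ADD r3, r3, #4 → r3=204+4=208
SUB r2, r2, #1 → r2=3-1=2
CMP r2, #0  (cmp 2,0)
BGT again: taken
LDR r7, [r3] → r7=M[208]=12
XOR r7, r7, #11 → r7=12^11=7
LDR r7, [r3] → r7=M[208]=12
AND r7, r7, #15 → r7=12&15=12
LDR r7, [r3] → r7=M[208]=12
AND r7, r7, #7 → r7=12&7=4
ADD r3, r3, #4 → r3=208+4=212
SUB r2, r2, #1 → r2=2-1=1
CMP r2, #0  (cmp 1,0)
BGT again: taken
LDR r7, [r3] → r7=M[212]=8
XOR r7, r7, #11 → r7=8^11=3
LDR r7, [r3] → r7=M[212]=8
AND r7, r7, #15 → r7=8&15=8
LDR r7, [r3] → r7=M[212]=8
AND r7, r7, #7 → r7=8&7=0
ADD r3, r3, #4 → r3=212+4=216
SUB r2, r2, #1 → r2=1-1=0
CMP r2, #0  (cmp 0,0)
BGT again: not taken
halt.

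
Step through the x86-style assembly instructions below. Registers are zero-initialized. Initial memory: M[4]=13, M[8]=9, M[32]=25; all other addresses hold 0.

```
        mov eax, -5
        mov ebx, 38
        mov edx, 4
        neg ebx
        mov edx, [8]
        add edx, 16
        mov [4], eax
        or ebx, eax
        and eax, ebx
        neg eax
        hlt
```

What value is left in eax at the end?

after mov eax, -5: eax=-5
after mov ebx, 38: ebx=38
after mov edx, 4: edx=4
after neg ebx: ebx=-(38)=-38
after mov edx, [8]: edx=M[8]=9
after add edx, 16: edx=9+16=25
mov [4], eax → M[4]=-5
after or ebx, eax: ebx=(-38)|(-5)=-5
after and eax, ebx: eax=(-5)&(-5)=-5
after neg eax: eax=-(-5)=5
halt.

5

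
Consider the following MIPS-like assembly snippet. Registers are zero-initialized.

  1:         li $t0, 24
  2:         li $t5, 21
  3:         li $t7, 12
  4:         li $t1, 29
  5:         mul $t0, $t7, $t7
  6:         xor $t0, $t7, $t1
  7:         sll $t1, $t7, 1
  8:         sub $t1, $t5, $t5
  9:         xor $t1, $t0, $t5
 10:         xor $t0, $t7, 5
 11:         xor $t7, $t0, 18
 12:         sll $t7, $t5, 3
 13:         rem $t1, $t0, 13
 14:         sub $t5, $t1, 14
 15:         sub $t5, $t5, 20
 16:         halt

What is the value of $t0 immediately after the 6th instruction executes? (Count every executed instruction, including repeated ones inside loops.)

17

$t0=24
$t5=21
$t7=12
$t1=29
$t0=12*12=144
$t0=12^29=17
After step 6: $t0 = 17.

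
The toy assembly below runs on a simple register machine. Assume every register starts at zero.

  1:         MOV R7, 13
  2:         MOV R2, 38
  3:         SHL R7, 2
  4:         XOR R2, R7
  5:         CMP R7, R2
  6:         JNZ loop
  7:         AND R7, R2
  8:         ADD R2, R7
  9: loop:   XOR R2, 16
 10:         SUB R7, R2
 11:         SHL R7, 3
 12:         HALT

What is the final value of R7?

after MOV R7, 13: R7=13
after MOV R2, 38: R2=38
after SHL R7, 2: R7=13<<2=52
after XOR R2, R7: R2=38^52=18
CMP R7, R2  (cmp 52,18)
JNZ loop: taken
after XOR R2, 16: R2=18^16=2
after SUB R7, R2: R7=52-2=50
after SHL R7, 3: R7=50<<3=400
halt.

400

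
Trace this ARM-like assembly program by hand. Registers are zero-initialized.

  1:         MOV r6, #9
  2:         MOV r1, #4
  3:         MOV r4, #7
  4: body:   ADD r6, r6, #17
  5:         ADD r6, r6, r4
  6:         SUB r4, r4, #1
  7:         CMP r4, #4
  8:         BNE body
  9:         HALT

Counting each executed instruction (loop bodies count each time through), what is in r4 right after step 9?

6

after MOV r6, #9: r6=9
after MOV r1, #4: r1=4
after MOV r4, #7: r4=7
after ADD r6, r6, #17: r6=9+17=26
after ADD r6, r6, r4: r6=26+7=33
after SUB r4, r4, #1: r4=7-1=6
CMP r4, #4  (cmp 6,4)
BNE body: taken
after ADD r6, r6, #17: r6=33+17=50
After step 9: r4 = 6.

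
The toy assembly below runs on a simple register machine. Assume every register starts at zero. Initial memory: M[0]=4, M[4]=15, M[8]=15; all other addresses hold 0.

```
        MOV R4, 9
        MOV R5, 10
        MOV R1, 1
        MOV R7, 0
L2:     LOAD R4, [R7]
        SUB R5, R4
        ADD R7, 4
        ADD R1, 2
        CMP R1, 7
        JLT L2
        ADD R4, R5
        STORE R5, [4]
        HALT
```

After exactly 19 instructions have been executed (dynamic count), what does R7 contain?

MOV R4, 9 → R4=9
MOV R5, 10 → R5=10
MOV R1, 1 → R1=1
MOV R7, 0 → R7=0
LOAD R4, [R7] → R4=M[0]=4
SUB R5, R4 → R5=10-4=6
ADD R7, 4 → R7=0+4=4
ADD R1, 2 → R1=1+2=3
CMP R1, 7  (cmp 3,7)
JLT L2: taken
LOAD R4, [R7] → R4=M[4]=15
SUB R5, R4 → R5=6-15=-9
ADD R7, 4 → R7=4+4=8
ADD R1, 2 → R1=3+2=5
CMP R1, 7  (cmp 5,7)
JLT L2: taken
LOAD R4, [R7] → R4=M[8]=15
SUB R5, R4 → R5=(-9)-15=-24
ADD R7, 4 → R7=8+4=12
After step 19: R7 = 12.

12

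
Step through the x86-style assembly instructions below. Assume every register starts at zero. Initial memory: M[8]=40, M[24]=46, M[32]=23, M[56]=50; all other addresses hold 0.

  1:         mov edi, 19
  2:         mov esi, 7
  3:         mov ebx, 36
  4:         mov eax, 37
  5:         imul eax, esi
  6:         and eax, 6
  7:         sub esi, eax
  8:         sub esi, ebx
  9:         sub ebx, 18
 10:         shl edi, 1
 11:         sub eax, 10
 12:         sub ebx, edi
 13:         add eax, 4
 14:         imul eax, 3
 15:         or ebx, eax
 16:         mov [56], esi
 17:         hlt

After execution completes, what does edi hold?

38

after mov edi, 19: edi=19
after mov esi, 7: esi=7
after mov ebx, 36: ebx=36
after mov eax, 37: eax=37
after imul eax, esi: eax=37*7=259
after and eax, 6: eax=259&6=2
after sub esi, eax: esi=7-2=5
after sub esi, ebx: esi=5-36=-31
after sub ebx, 18: ebx=36-18=18
after shl edi, 1: edi=19<<1=38
after sub eax, 10: eax=2-10=-8
after sub ebx, edi: ebx=18-38=-20
after add eax, 4: eax=(-8)+4=-4
after imul eax, 3: eax=(-4)*3=-12
after or ebx, eax: ebx=(-20)|(-12)=-4
mov [56], esi → M[56]=-31
halt.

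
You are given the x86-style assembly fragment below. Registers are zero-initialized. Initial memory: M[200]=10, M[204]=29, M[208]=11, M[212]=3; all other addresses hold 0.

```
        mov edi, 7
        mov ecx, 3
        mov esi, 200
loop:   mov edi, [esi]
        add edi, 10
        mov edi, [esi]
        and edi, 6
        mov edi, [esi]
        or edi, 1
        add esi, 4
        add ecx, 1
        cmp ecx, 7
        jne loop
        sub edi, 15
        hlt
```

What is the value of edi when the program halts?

edi=7
ecx=3
esi=200
edi=M[200]=10
edi=10+10=20
edi=M[200]=10
edi=10&6=2
edi=M[200]=10
edi=10|1=11
esi=200+4=204
ecx=3+1=4
cmp ecx, 7  (cmp 4,7)
jne loop: taken
edi=M[204]=29
edi=29+10=39
edi=M[204]=29
edi=29&6=4
edi=M[204]=29
edi=29|1=29
esi=204+4=208
ecx=4+1=5
cmp ecx, 7  (cmp 5,7)
jne loop: taken
edi=M[208]=11
edi=11+10=21
edi=M[208]=11
edi=11&6=2
edi=M[208]=11
edi=11|1=11
esi=208+4=212
ecx=5+1=6
cmp ecx, 7  (cmp 6,7)
jne loop: taken
edi=M[212]=3
edi=3+10=13
edi=M[212]=3
edi=3&6=2
edi=M[212]=3
edi=3|1=3
esi=212+4=216
ecx=6+1=7
cmp ecx, 7  (cmp 7,7)
jne loop: not taken
edi=3-15=-12
halt.

-12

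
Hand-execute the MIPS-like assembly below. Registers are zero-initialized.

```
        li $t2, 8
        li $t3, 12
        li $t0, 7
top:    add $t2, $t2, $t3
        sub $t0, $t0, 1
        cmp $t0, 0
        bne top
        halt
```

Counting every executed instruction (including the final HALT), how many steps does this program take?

li $t2, 8 → $t2=8
li $t3, 12 → $t3=12
li $t0, 7 → $t0=7
add $t2, $t2, $t3 → $t2=8+12=20
sub $t0, $t0, 1 → $t0=7-1=6
cmp $t0, 0  (cmp 6,0)
bne top: taken
add $t2, $t2, $t3 → $t2=20+12=32
sub $t0, $t0, 1 → $t0=6-1=5
cmp $t0, 0  (cmp 5,0)
bne top: taken
add $t2, $t2, $t3 → $t2=32+12=44
sub $t0, $t0, 1 → $t0=5-1=4
cmp $t0, 0  (cmp 4,0)
bne top: taken
add $t2, $t2, $t3 → $t2=44+12=56
sub $t0, $t0, 1 → $t0=4-1=3
cmp $t0, 0  (cmp 3,0)
bne top: taken
add $t2, $t2, $t3 → $t2=56+12=68
sub $t0, $t0, 1 → $t0=3-1=2
cmp $t0, 0  (cmp 2,0)
bne top: taken
add $t2, $t2, $t3 → $t2=68+12=80
sub $t0, $t0, 1 → $t0=2-1=1
cmp $t0, 0  (cmp 1,0)
bne top: taken
add $t2, $t2, $t3 → $t2=80+12=92
sub $t0, $t0, 1 → $t0=1-1=0
cmp $t0, 0  (cmp 0,0)
bne top: not taken
halt.
Total executed instructions: 32.

32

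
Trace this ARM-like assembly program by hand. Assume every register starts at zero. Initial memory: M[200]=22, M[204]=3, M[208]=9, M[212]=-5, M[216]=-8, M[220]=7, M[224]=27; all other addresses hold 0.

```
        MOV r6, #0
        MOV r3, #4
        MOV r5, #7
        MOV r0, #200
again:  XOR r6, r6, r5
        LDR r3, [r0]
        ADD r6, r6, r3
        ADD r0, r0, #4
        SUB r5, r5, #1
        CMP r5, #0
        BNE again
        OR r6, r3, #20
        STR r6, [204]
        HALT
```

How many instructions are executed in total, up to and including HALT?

MOV r6, #0 → r6=0
MOV r3, #4 → r3=4
MOV r5, #7 → r5=7
MOV r0, #200 → r0=200
XOR r6, r6, r5 → r6=0^7=7
LDR r3, [r0] → r3=M[200]=22
ADD r6, r6, r3 → r6=7+22=29
ADD r0, r0, #4 → r0=200+4=204
SUB r5, r5, #1 → r5=7-1=6
CMP r5, #0  (cmp 6,0)
BNE again: taken
XOR r6, r6, r5 → r6=29^6=27
LDR r3, [r0] → r3=M[204]=3
ADD r6, r6, r3 → r6=27+3=30
ADD r0, r0, #4 → r0=204+4=208
SUB r5, r5, #1 → r5=6-1=5
CMP r5, #0  (cmp 5,0)
BNE again: taken
XOR r6, r6, r5 → r6=30^5=27
LDR r3, [r0] → r3=M[208]=9
ADD r6, r6, r3 → r6=27+9=36
ADD r0, r0, #4 → r0=208+4=212
SUB r5, r5, #1 → r5=5-1=4
CMP r5, #0  (cmp 4,0)
BNE again: taken
XOR r6, r6, r5 → r6=36^4=32
LDR r3, [r0] → r3=M[212]=-5
ADD r6, r6, r3 → r6=32+(-5)=27
ADD r0, r0, #4 → r0=212+4=216
SUB r5, r5, #1 → r5=4-1=3
CMP r5, #0  (cmp 3,0)
BNE again: taken
XOR r6, r6, r5 → r6=27^3=24
LDR r3, [r0] → r3=M[216]=-8
ADD r6, r6, r3 → r6=24+(-8)=16
ADD r0, r0, #4 → r0=216+4=220
SUB r5, r5, #1 → r5=3-1=2
CMP r5, #0  (cmp 2,0)
BNE again: taken
XOR r6, r6, r5 → r6=16^2=18
LDR r3, [r0] → r3=M[220]=7
ADD r6, r6, r3 → r6=18+7=25
ADD r0, r0, #4 → r0=220+4=224
SUB r5, r5, #1 → r5=2-1=1
CMP r5, #0  (cmp 1,0)
BNE again: taken
XOR r6, r6, r5 → r6=25^1=24
LDR r3, [r0] → r3=M[224]=27
ADD r6, r6, r3 → r6=24+27=51
ADD r0, r0, #4 → r0=224+4=228
SUB r5, r5, #1 → r5=1-1=0
CMP r5, #0  (cmp 0,0)
BNE again: not taken
OR r6, r3, #20 → r6=27|20=31
STR r6, [204] → M[204]=31
halt.
Total executed instructions: 56.

56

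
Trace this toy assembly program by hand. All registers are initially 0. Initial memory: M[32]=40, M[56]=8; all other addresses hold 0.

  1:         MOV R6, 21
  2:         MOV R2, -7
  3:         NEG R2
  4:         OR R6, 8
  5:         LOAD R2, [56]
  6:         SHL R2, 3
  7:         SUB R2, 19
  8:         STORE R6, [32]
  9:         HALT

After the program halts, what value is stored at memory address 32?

29

R6=21
R2=-7
R2=-(-7)=7
R6=21|8=29
R2=M[56]=8
R2=8<<3=64
R2=64-19=45
STORE R6, [32] → M[32]=29
halt.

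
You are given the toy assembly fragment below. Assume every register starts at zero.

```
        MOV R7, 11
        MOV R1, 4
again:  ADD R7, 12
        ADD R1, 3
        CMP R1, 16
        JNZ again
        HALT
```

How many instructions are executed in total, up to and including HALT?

19

after MOV R7, 11: R7=11
after MOV R1, 4: R1=4
after ADD R7, 12: R7=11+12=23
after ADD R1, 3: R1=4+3=7
CMP R1, 16  (cmp 7,16)
JNZ again: taken
after ADD R7, 12: R7=23+12=35
after ADD R1, 3: R1=7+3=10
CMP R1, 16  (cmp 10,16)
JNZ again: taken
after ADD R7, 12: R7=35+12=47
after ADD R1, 3: R1=10+3=13
CMP R1, 16  (cmp 13,16)
JNZ again: taken
after ADD R7, 12: R7=47+12=59
after ADD R1, 3: R1=13+3=16
CMP R1, 16  (cmp 16,16)
JNZ again: not taken
halt.
Total executed instructions: 19.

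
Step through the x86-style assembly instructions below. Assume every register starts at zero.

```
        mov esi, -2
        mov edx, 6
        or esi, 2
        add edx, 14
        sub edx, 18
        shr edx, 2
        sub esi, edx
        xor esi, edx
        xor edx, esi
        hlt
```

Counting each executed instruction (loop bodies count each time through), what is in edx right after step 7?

esi=-2
edx=6
esi=(-2)|2=-2
edx=6+14=20
edx=20-18=2
edx=2>>2=0
esi=(-2)-0=-2
After step 7: edx = 0.

0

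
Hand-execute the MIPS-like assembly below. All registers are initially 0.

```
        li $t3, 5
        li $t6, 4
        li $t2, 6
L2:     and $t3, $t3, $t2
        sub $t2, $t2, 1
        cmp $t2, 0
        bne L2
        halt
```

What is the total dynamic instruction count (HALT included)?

28

after li $t3, 5: $t3=5
after li $t6, 4: $t6=4
after li $t2, 6: $t2=6
after and $t3, $t3, $t2: $t3=5&6=4
after sub $t2, $t2, 1: $t2=6-1=5
cmp $t2, 0  (cmp 5,0)
bne L2: taken
after and $t3, $t3, $t2: $t3=4&5=4
after sub $t2, $t2, 1: $t2=5-1=4
cmp $t2, 0  (cmp 4,0)
bne L2: taken
after and $t3, $t3, $t2: $t3=4&4=4
after sub $t2, $t2, 1: $t2=4-1=3
cmp $t2, 0  (cmp 3,0)
bne L2: taken
after and $t3, $t3, $t2: $t3=4&3=0
after sub $t2, $t2, 1: $t2=3-1=2
cmp $t2, 0  (cmp 2,0)
bne L2: taken
after and $t3, $t3, $t2: $t3=0&2=0
after sub $t2, $t2, 1: $t2=2-1=1
cmp $t2, 0  (cmp 1,0)
bne L2: taken
after and $t3, $t3, $t2: $t3=0&1=0
after sub $t2, $t2, 1: $t2=1-1=0
cmp $t2, 0  (cmp 0,0)
bne L2: not taken
halt.
Total executed instructions: 28.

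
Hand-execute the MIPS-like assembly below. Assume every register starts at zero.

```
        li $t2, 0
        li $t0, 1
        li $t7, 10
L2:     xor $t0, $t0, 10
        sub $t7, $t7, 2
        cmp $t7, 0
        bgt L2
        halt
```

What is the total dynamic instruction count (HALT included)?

24

li $t2, 0 → $t2=0
li $t0, 1 → $t0=1
li $t7, 10 → $t7=10
xor $t0, $t0, 10 → $t0=1^10=11
sub $t7, $t7, 2 → $t7=10-2=8
cmp $t7, 0  (cmp 8,0)
bgt L2: taken
xor $t0, $t0, 10 → $t0=11^10=1
sub $t7, $t7, 2 → $t7=8-2=6
cmp $t7, 0  (cmp 6,0)
bgt L2: taken
xor $t0, $t0, 10 → $t0=1^10=11
sub $t7, $t7, 2 → $t7=6-2=4
cmp $t7, 0  (cmp 4,0)
bgt L2: taken
xor $t0, $t0, 10 → $t0=11^10=1
sub $t7, $t7, 2 → $t7=4-2=2
cmp $t7, 0  (cmp 2,0)
bgt L2: taken
xor $t0, $t0, 10 → $t0=1^10=11
sub $t7, $t7, 2 → $t7=2-2=0
cmp $t7, 0  (cmp 0,0)
bgt L2: not taken
halt.
Total executed instructions: 24.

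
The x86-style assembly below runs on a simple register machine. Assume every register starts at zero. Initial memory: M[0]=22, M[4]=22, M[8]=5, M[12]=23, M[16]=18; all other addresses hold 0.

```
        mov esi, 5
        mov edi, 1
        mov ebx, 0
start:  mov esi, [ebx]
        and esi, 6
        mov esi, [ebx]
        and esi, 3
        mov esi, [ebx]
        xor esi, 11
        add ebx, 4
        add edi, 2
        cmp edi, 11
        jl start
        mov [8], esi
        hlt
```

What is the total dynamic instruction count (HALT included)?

esi=5
edi=1
ebx=0
esi=M[0]=22
esi=22&6=6
esi=M[0]=22
esi=22&3=2
esi=M[0]=22
esi=22^11=29
ebx=0+4=4
edi=1+2=3
cmp edi, 11  (cmp 3,11)
jl start: taken
esi=M[4]=22
esi=22&6=6
esi=M[4]=22
esi=22&3=2
esi=M[4]=22
esi=22^11=29
ebx=4+4=8
edi=3+2=5
cmp edi, 11  (cmp 5,11)
jl start: taken
esi=M[8]=5
esi=5&6=4
esi=M[8]=5
esi=5&3=1
esi=M[8]=5
esi=5^11=14
ebx=8+4=12
edi=5+2=7
cmp edi, 11  (cmp 7,11)
jl start: taken
esi=M[12]=23
esi=23&6=6
esi=M[12]=23
esi=23&3=3
esi=M[12]=23
esi=23^11=28
ebx=12+4=16
edi=7+2=9
cmp edi, 11  (cmp 9,11)
jl start: taken
esi=M[16]=18
esi=18&6=2
esi=M[16]=18
esi=18&3=2
esi=M[16]=18
esi=18^11=25
ebx=16+4=20
edi=9+2=11
cmp edi, 11  (cmp 11,11)
jl start: not taken
mov [8], esi → M[8]=25
halt.
Total executed instructions: 55.

55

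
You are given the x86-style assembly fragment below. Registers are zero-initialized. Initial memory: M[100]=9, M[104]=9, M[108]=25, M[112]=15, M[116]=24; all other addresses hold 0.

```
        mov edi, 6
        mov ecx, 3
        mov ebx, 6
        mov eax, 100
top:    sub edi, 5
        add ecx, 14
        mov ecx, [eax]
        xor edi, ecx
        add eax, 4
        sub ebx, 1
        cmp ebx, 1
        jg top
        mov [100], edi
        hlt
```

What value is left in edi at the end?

11

edi=6
ecx=3
ebx=6
eax=100
edi=6-5=1
ecx=3+14=17
ecx=M[100]=9
edi=1^9=8
eax=100+4=104
ebx=6-1=5
cmp ebx, 1  (cmp 5,1)
jg top: taken
edi=8-5=3
ecx=9+14=23
ecx=M[104]=9
edi=3^9=10
eax=104+4=108
ebx=5-1=4
cmp ebx, 1  (cmp 4,1)
jg top: taken
edi=10-5=5
ecx=9+14=23
ecx=M[108]=25
edi=5^25=28
eax=108+4=112
ebx=4-1=3
cmp ebx, 1  (cmp 3,1)
jg top: taken
edi=28-5=23
ecx=25+14=39
ecx=M[112]=15
edi=23^15=24
eax=112+4=116
ebx=3-1=2
cmp ebx, 1  (cmp 2,1)
jg top: taken
edi=24-5=19
ecx=15+14=29
ecx=M[116]=24
edi=19^24=11
eax=116+4=120
ebx=2-1=1
cmp ebx, 1  (cmp 1,1)
jg top: not taken
mov [100], edi → M[100]=11
halt.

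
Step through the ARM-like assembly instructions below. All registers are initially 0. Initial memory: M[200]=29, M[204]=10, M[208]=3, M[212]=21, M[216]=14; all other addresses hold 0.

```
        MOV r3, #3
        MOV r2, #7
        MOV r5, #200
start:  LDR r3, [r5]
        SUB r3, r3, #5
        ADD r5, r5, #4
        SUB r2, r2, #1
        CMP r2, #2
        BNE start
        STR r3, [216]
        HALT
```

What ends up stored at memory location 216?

after MOV r3, #3: r3=3
after MOV r2, #7: r2=7
after MOV r5, #200: r5=200
after LDR r3, [r5]: r3=M[200]=29
after SUB r3, r3, #5: r3=29-5=24
after ADD r5, r5, #4: r5=200+4=204
after SUB r2, r2, #1: r2=7-1=6
CMP r2, #2  (cmp 6,2)
BNE start: taken
after LDR r3, [r5]: r3=M[204]=10
after SUB r3, r3, #5: r3=10-5=5
after ADD r5, r5, #4: r5=204+4=208
after SUB r2, r2, #1: r2=6-1=5
CMP r2, #2  (cmp 5,2)
BNE start: taken
after LDR r3, [r5]: r3=M[208]=3
after SUB r3, r3, #5: r3=3-5=-2
after ADD r5, r5, #4: r5=208+4=212
after SUB r2, r2, #1: r2=5-1=4
CMP r2, #2  (cmp 4,2)
BNE start: taken
after LDR r3, [r5]: r3=M[212]=21
after SUB r3, r3, #5: r3=21-5=16
after ADD r5, r5, #4: r5=212+4=216
after SUB r2, r2, #1: r2=4-1=3
CMP r2, #2  (cmp 3,2)
BNE start: taken
after LDR r3, [r5]: r3=M[216]=14
after SUB r3, r3, #5: r3=14-5=9
after ADD r5, r5, #4: r5=216+4=220
after SUB r2, r2, #1: r2=3-1=2
CMP r2, #2  (cmp 2,2)
BNE start: not taken
STR r3, [216] → M[216]=9
halt.

9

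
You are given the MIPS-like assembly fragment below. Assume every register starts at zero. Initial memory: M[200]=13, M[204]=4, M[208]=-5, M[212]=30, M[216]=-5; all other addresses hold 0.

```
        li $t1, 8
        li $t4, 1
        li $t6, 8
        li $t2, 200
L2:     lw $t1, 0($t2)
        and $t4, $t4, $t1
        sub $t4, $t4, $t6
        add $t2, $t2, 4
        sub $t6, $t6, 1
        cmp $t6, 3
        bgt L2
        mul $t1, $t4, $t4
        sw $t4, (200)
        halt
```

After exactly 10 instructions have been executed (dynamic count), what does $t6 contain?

li $t1, 8 → $t1=8
li $t4, 1 → $t4=1
li $t6, 8 → $t6=8
li $t2, 200 → $t2=200
lw $t1, 0($t2) → $t1=M[200]=13
and $t4, $t4, $t1 → $t4=1&13=1
sub $t4, $t4, $t6 → $t4=1-8=-7
add $t2, $t2, 4 → $t2=200+4=204
sub $t6, $t6, 1 → $t6=8-1=7
cmp $t6, 3  (cmp 7,3)
After step 10: $t6 = 7.

7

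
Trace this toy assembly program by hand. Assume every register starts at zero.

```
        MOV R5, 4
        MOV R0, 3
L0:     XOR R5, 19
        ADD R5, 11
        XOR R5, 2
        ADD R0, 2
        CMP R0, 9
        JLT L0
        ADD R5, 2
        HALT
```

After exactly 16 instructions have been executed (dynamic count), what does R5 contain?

58

after MOV R5, 4: R5=4
after MOV R0, 3: R0=3
after XOR R5, 19: R5=4^19=23
after ADD R5, 11: R5=23+11=34
after XOR R5, 2: R5=34^2=32
after ADD R0, 2: R0=3+2=5
CMP R0, 9  (cmp 5,9)
JLT L0: taken
after XOR R5, 19: R5=32^19=51
after ADD R5, 11: R5=51+11=62
after XOR R5, 2: R5=62^2=60
after ADD R0, 2: R0=5+2=7
CMP R0, 9  (cmp 7,9)
JLT L0: taken
after XOR R5, 19: R5=60^19=47
after ADD R5, 11: R5=47+11=58
After step 16: R5 = 58.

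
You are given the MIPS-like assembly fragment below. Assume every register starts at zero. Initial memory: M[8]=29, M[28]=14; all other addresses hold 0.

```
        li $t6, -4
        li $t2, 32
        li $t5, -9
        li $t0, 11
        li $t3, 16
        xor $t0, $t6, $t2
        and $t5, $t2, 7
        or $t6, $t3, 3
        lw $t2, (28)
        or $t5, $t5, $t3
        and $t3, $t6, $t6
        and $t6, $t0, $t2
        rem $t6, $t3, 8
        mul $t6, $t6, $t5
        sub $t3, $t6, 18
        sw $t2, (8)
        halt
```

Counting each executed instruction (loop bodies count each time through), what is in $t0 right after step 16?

-36

after li $t6, -4: $t6=-4
after li $t2, 32: $t2=32
after li $t5, -9: $t5=-9
after li $t0, 11: $t0=11
after li $t3, 16: $t3=16
after xor $t0, $t6, $t2: $t0=(-4)^32=-36
after and $t5, $t2, 7: $t5=32&7=0
after or $t6, $t3, 3: $t6=16|3=19
after lw $t2, (28): $t2=M[28]=14
after or $t5, $t5, $t3: $t5=0|16=16
after and $t3, $t6, $t6: $t3=19&19=19
after and $t6, $t0, $t2: $t6=(-36)&14=12
after rem $t6, $t3, 8: $t6=19%8=3
after mul $t6, $t6, $t5: $t6=3*16=48
after sub $t3, $t6, 18: $t3=48-18=30
sw $t2, (8) → M[8]=14
After step 16: $t0 = -36.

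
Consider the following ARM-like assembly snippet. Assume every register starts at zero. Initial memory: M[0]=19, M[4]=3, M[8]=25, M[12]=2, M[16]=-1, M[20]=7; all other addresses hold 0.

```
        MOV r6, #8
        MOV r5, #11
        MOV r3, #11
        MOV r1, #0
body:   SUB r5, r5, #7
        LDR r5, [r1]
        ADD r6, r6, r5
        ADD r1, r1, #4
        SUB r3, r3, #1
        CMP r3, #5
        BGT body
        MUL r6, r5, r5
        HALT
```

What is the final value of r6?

49

r6=8
r5=11
r3=11
r1=0
r5=11-7=4
r5=M[0]=19
r6=8+19=27
r1=0+4=4
r3=11-1=10
CMP r3, #5  (cmp 10,5)
BGT body: taken
r5=19-7=12
r5=M[4]=3
r6=27+3=30
r1=4+4=8
r3=10-1=9
CMP r3, #5  (cmp 9,5)
BGT body: taken
r5=3-7=-4
r5=M[8]=25
r6=30+25=55
r1=8+4=12
r3=9-1=8
CMP r3, #5  (cmp 8,5)
BGT body: taken
r5=25-7=18
r5=M[12]=2
r6=55+2=57
r1=12+4=16
r3=8-1=7
CMP r3, #5  (cmp 7,5)
BGT body: taken
r5=2-7=-5
r5=M[16]=-1
r6=57+(-1)=56
r1=16+4=20
r3=7-1=6
CMP r3, #5  (cmp 6,5)
BGT body: taken
r5=(-1)-7=-8
r5=M[20]=7
r6=56+7=63
r1=20+4=24
r3=6-1=5
CMP r3, #5  (cmp 5,5)
BGT body: not taken
r6=7*7=49
halt.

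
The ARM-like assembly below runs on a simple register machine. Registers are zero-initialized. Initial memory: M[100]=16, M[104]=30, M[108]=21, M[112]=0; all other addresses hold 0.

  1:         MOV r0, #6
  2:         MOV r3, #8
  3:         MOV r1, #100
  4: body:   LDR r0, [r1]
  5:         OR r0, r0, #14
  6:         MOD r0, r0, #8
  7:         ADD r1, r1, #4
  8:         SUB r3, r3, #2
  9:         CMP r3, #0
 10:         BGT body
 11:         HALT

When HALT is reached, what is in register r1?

after MOV r0, #6: r0=6
after MOV r3, #8: r3=8
after MOV r1, #100: r1=100
after LDR r0, [r1]: r0=M[100]=16
after OR r0, r0, #14: r0=16|14=30
after MOD r0, r0, #8: r0=30%8=6
after ADD r1, r1, #4: r1=100+4=104
after SUB r3, r3, #2: r3=8-2=6
CMP r3, #0  (cmp 6,0)
BGT body: taken
after LDR r0, [r1]: r0=M[104]=30
after OR r0, r0, #14: r0=30|14=30
after MOD r0, r0, #8: r0=30%8=6
after ADD r1, r1, #4: r1=104+4=108
after SUB r3, r3, #2: r3=6-2=4
CMP r3, #0  (cmp 4,0)
BGT body: taken
after LDR r0, [r1]: r0=M[108]=21
after OR r0, r0, #14: r0=21|14=31
after MOD r0, r0, #8: r0=31%8=7
after ADD r1, r1, #4: r1=108+4=112
after SUB r3, r3, #2: r3=4-2=2
CMP r3, #0  (cmp 2,0)
BGT body: taken
after LDR r0, [r1]: r0=M[112]=0
after OR r0, r0, #14: r0=0|14=14
after MOD r0, r0, #8: r0=14%8=6
after ADD r1, r1, #4: r1=112+4=116
after SUB r3, r3, #2: r3=2-2=0
CMP r3, #0  (cmp 0,0)
BGT body: not taken
halt.

116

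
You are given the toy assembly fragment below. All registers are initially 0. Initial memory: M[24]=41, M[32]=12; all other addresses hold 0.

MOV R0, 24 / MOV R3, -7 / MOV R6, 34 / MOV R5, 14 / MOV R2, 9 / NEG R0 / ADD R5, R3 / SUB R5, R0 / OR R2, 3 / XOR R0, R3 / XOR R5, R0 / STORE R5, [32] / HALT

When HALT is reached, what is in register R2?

11

R0=24
R3=-7
R6=34
R5=14
R2=9
R0=-(24)=-24
R5=14+(-7)=7
R5=7-(-24)=31
R2=9|3=11
R0=(-24)^(-7)=17
R5=31^17=14
STORE R5, [32] → M[32]=14
halt.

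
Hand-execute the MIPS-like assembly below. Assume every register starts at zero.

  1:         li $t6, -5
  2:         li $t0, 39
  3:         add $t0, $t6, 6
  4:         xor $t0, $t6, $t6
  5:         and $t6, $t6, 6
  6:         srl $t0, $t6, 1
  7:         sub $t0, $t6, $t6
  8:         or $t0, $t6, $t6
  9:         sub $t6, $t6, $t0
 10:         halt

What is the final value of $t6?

0

li $t6, -5 → $t6=-5
li $t0, 39 → $t0=39
add $t0, $t6, 6 → $t0=(-5)+6=1
xor $t0, $t6, $t6 → $t0=(-5)^(-5)=0
and $t6, $t6, 6 → $t6=(-5)&6=2
srl $t0, $t6, 1 → $t0=2>>1=1
sub $t0, $t6, $t6 → $t0=2-2=0
or $t0, $t6, $t6 → $t0=2|2=2
sub $t6, $t6, $t0 → $t6=2-2=0
halt.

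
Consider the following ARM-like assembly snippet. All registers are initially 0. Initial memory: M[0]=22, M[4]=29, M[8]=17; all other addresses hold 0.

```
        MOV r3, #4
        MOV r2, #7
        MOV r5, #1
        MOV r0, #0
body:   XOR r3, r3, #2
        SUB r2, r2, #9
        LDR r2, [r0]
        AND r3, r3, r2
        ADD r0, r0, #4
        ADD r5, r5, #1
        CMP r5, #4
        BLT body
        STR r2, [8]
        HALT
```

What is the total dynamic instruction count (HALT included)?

after MOV r3, #4: r3=4
after MOV r2, #7: r2=7
after MOV r5, #1: r5=1
after MOV r0, #0: r0=0
after XOR r3, r3, #2: r3=4^2=6
after SUB r2, r2, #9: r2=7-9=-2
after LDR r2, [r0]: r2=M[0]=22
after AND r3, r3, r2: r3=6&22=6
after ADD r0, r0, #4: r0=0+4=4
after ADD r5, r5, #1: r5=1+1=2
CMP r5, #4  (cmp 2,4)
BLT body: taken
after XOR r3, r3, #2: r3=6^2=4
after SUB r2, r2, #9: r2=22-9=13
after LDR r2, [r0]: r2=M[4]=29
after AND r3, r3, r2: r3=4&29=4
after ADD r0, r0, #4: r0=4+4=8
after ADD r5, r5, #1: r5=2+1=3
CMP r5, #4  (cmp 3,4)
BLT body: taken
after XOR r3, r3, #2: r3=4^2=6
after SUB r2, r2, #9: r2=29-9=20
after LDR r2, [r0]: r2=M[8]=17
after AND r3, r3, r2: r3=6&17=0
after ADD r0, r0, #4: r0=8+4=12
after ADD r5, r5, #1: r5=3+1=4
CMP r5, #4  (cmp 4,4)
BLT body: not taken
STR r2, [8] → M[8]=17
halt.
Total executed instructions: 30.

30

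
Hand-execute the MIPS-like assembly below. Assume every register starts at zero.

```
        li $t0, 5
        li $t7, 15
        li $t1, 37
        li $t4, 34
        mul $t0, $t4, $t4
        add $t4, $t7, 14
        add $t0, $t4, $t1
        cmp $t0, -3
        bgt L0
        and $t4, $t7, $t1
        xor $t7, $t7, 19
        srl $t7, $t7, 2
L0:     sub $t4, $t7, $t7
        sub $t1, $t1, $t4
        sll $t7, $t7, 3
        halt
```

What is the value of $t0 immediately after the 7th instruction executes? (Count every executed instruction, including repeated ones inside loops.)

66

$t0=5
$t7=15
$t1=37
$t4=34
$t0=34*34=1156
$t4=15+14=29
$t0=29+37=66
After step 7: $t0 = 66.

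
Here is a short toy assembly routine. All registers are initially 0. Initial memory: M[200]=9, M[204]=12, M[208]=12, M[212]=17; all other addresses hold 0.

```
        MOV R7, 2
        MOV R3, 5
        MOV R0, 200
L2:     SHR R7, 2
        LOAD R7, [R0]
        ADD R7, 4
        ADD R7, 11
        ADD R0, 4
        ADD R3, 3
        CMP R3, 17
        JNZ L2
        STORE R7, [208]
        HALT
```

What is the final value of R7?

32

R7=2
R3=5
R0=200
R7=2>>2=0
R7=M[200]=9
R7=9+4=13
R7=13+11=24
R0=200+4=204
R3=5+3=8
CMP R3, 17  (cmp 8,17)
JNZ L2: taken
R7=24>>2=6
R7=M[204]=12
R7=12+4=16
R7=16+11=27
R0=204+4=208
R3=8+3=11
CMP R3, 17  (cmp 11,17)
JNZ L2: taken
R7=27>>2=6
R7=M[208]=12
R7=12+4=16
R7=16+11=27
R0=208+4=212
R3=11+3=14
CMP R3, 17  (cmp 14,17)
JNZ L2: taken
R7=27>>2=6
R7=M[212]=17
R7=17+4=21
R7=21+11=32
R0=212+4=216
R3=14+3=17
CMP R3, 17  (cmp 17,17)
JNZ L2: not taken
STORE R7, [208] → M[208]=32
halt.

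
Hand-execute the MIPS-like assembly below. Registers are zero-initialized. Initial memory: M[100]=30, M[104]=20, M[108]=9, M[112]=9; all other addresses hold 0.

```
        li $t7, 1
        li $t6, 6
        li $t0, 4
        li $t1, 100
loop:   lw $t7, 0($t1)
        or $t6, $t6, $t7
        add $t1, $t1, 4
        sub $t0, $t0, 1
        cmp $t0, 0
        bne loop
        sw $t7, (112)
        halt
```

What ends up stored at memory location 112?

9

li $t7, 1 → $t7=1
li $t6, 6 → $t6=6
li $t0, 4 → $t0=4
li $t1, 100 → $t1=100
lw $t7, 0($t1) → $t7=M[100]=30
or $t6, $t6, $t7 → $t6=6|30=30
add $t1, $t1, 4 → $t1=100+4=104
sub $t0, $t0, 1 → $t0=4-1=3
cmp $t0, 0  (cmp 3,0)
bne loop: taken
lw $t7, 0($t1) → $t7=M[104]=20
or $t6, $t6, $t7 → $t6=30|20=30
add $t1, $t1, 4 → $t1=104+4=108
sub $t0, $t0, 1 → $t0=3-1=2
cmp $t0, 0  (cmp 2,0)
bne loop: taken
lw $t7, 0($t1) → $t7=M[108]=9
or $t6, $t6, $t7 → $t6=30|9=31
add $t1, $t1, 4 → $t1=108+4=112
sub $t0, $t0, 1 → $t0=2-1=1
cmp $t0, 0  (cmp 1,0)
bne loop: taken
lw $t7, 0($t1) → $t7=M[112]=9
or $t6, $t6, $t7 → $t6=31|9=31
add $t1, $t1, 4 → $t1=112+4=116
sub $t0, $t0, 1 → $t0=1-1=0
cmp $t0, 0  (cmp 0,0)
bne loop: not taken
sw $t7, (112) → M[112]=9
halt.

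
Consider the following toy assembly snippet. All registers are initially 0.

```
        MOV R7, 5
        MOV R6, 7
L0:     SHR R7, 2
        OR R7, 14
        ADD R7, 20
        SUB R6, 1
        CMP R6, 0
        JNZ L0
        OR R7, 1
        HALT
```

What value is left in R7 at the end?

R7=5
R6=7
R7=5>>2=1
R7=1|14=15
R7=15+20=35
R6=7-1=6
CMP R6, 0  (cmp 6,0)
JNZ L0: taken
R7=35>>2=8
R7=8|14=14
R7=14+20=34
R6=6-1=5
CMP R6, 0  (cmp 5,0)
JNZ L0: taken
R7=34>>2=8
R7=8|14=14
R7=14+20=34
R6=5-1=4
CMP R6, 0  (cmp 4,0)
JNZ L0: taken
R7=34>>2=8
R7=8|14=14
R7=14+20=34
R6=4-1=3
CMP R6, 0  (cmp 3,0)
JNZ L0: taken
R7=34>>2=8
R7=8|14=14
R7=14+20=34
R6=3-1=2
CMP R6, 0  (cmp 2,0)
JNZ L0: taken
R7=34>>2=8
R7=8|14=14
R7=14+20=34
R6=2-1=1
CMP R6, 0  (cmp 1,0)
JNZ L0: taken
R7=34>>2=8
R7=8|14=14
R7=14+20=34
R6=1-1=0
CMP R6, 0  (cmp 0,0)
JNZ L0: not taken
R7=34|1=35
halt.

35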